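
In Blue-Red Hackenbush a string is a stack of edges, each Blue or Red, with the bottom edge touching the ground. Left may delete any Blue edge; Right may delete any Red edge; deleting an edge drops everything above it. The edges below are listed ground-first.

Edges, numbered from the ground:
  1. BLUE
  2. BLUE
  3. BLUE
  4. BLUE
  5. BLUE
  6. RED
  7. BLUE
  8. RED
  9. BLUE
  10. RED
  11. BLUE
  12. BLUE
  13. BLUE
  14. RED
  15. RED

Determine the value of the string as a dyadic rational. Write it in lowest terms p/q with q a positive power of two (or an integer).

4793/1024

Build g(s[:k]) for k = 1..15, string s = BLUE BLUE BLUE BLUE BLUE RED BLUE RED BLUE RED BLUE BLUE BLUE RED RED.
B: Left { 0 }, Right { none } — simplest 1
BB: Left { 0; 1 }, Right { none } — simplest 2
BBB: Left { 0; 1; 2 }, Right { none } — simplest 3
BBBB: Left { 0; 1; 2; 3 }, Right { none } — simplest 4
BBBBB: Left { 0; 1; 2; 3; 4 }, Right { none } — simplest 5
BBBBBR: Left { 0; 1; 2; 3; 4 }, Right { 5 } — simplest 9/2
BBBBBRB: Left { 0; 1; 2; 3; 4; 9/2 }, Right { 5 } — simplest 19/4
BBBBBRBR: Left { 0; 1; 2; 3; 4; 9/2 }, Right { 19/4; 5 } — simplest 37/8
BBBBBRBRB: Left { 0; 1; 2; 3; 4; 9/2; 37/8 }, Right { 19/4; 5 } — simplest 75/16
BBBBBRBRBR: Left { 0; 1; 2; 3; 4; 9/2; 37/8 }, Right { 75/16; 19/4; 5 } — simplest 149/32
BBBBBRBRBRB: Left { 0; 1; 2; 3; 4; 9/2; 37/8; 149/32 }, Right { 75/16; 19/4; 5 } — simplest 299/64
BBBBBRBRBRBB: Left { 0; 1; 2; 3; 4; 9/2; 37/8; 149/32; 299/64 }, Right { 75/16; 19/4; 5 } — simplest 599/128
BBBBBRBRBRBBB: Left { 0; 1; 2; 3; 4; 9/2; 37/8; 149/32; 299/64; 599/128 }, Right { 75/16; 19/4; 5 } — simplest 1199/256
BBBBBRBRBRBBBR: Left { 0; 1; 2; 3; 4; 9/2; 37/8; 149/32; 299/64; 599/128 }, Right { 1199/256; 75/16; 19/4; 5 } — simplest 2397/512
BBBBBRBRBRBBBRR: Left { 0; 1; 2; 3; 4; 9/2; 37/8; 149/32; 299/64; 599/128 }, Right { 2397/512; 1199/256; 75/16; 19/4; 5 } — simplest 4793/1024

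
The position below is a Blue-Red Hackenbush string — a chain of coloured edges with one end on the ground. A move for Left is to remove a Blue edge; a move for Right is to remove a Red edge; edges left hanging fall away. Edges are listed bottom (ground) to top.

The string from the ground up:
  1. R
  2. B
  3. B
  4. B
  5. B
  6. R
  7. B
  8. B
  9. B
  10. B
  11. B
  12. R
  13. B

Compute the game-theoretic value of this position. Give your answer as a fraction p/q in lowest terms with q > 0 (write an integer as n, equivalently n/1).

Build v(s[:k]) for k = 1..13, string s = R B B B B R B B B B B R B.
step 1: add R to get R; options L={ · } R={ 0 } = -1
step 2: add B to get RB; options L={ -1 } R={ 0 } = -1/2
step 3: add B to get RBB; options L={ -1 -1/2 } R={ 0 } = -1/4
step 4: add B to get RBBB; options L={ -1 -1/2 -1/4 } R={ 0 } = -1/8
step 5: add B to get RBBBB; options L={ -1 -1/2 -1/4 -1/8 } R={ 0 } = -1/16
step 6: add R to get RBBBBR; options L={ -1 -1/2 -1/4 -1/8 } R={ -1/16 0 } = -3/32
step 7: add B to get RBBBBRB; options L={ -1 -1/2 -1/4 -1/8 -3/32 } R={ -1/16 0 } = -5/64
step 8: add B to get RBBBBRBB; options L={ -1 -1/2 -1/4 -1/8 -3/32 -5/64 } R={ -1/16 0 } = -9/128
step 9: add B to get RBBBBRBBB; options L={ -1 -1/2 -1/4 -1/8 -3/32 -5/64 -9/128 } R={ -1/16 0 } = -17/256
step 10: add B to get RBBBBRBBBB; options L={ -1 -1/2 -1/4 -1/8 -3/32 -5/64 -9/128 -17/256 } R={ -1/16 0 } = -33/512
step 11: add B to get RBBBBRBBBBB; options L={ -1 -1/2 -1/4 -1/8 -3/32 -5/64 -9/128 -17/256 -33/512 } R={ -1/16 0 } = -65/1024
step 12: add R to get RBBBBRBBBBBR; options L={ -1 -1/2 -1/4 -1/8 -3/32 -5/64 -9/128 -17/256 -33/512 } R={ -65/1024 -1/16 0 } = -131/2048
step 13: add B to get RBBBBRBBBBBRB; options L={ -1 -1/2 -1/4 -1/8 -3/32 -5/64 -9/128 -17/256 -33/512 -131/2048 } R={ -65/1024 -1/16 0 } = -261/4096

-261/4096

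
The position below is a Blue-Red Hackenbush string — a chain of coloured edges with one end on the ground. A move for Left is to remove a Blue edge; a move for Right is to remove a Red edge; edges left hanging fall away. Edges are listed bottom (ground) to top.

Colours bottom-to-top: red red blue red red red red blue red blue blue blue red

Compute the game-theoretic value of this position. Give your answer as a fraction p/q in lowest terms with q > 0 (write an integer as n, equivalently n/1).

Build G(s[:k]) for k = 1..13, string s = red red blue red red red red blue red blue blue blue red.
G_1 [r]  L=[none]  R=[0]  → -1
G_2 [rr]  L=[none]  R=[-1,0]  → -2
G_3 [rrb]  L=[-2]  R=[-1,0]  → -3/2
G_4 [rrbr]  L=[-2]  R=[-3/2,-1,0]  → -7/4
G_5 [rrbrr]  L=[-2]  R=[-7/4,-3/2,-1,0]  → -15/8
G_6 [rrbrrr]  L=[-2]  R=[-15/8,-7/4,-3/2,-1,0]  → -31/16
G_7 [rrbrrrr]  L=[-2]  R=[-31/16,-15/8,-7/4,-3/2,-1,0]  → -63/32
G_8 [rrbrrrrb]  L=[-2,-63/32]  R=[-31/16,-15/8,-7/4,-3/2,-1,0]  → -125/64
G_9 [rrbrrrrbr]  L=[-2,-63/32]  R=[-125/64,-31/16,-15/8,-7/4,-3/2,-1,0]  → -251/128
G_10 [rrbrrrrbrb]  L=[-2,-63/32,-251/128]  R=[-125/64,-31/16,-15/8,-7/4,-3/2,-1,0]  → -501/256
G_11 [rrbrrrrbrbb]  L=[-2,-63/32,-251/128,-501/256]  R=[-125/64,-31/16,-15/8,-7/4,-3/2,-1,0]  → -1001/512
G_12 [rrbrrrrbrbbb]  L=[-2,-63/32,-251/128,-501/256,-1001/512]  R=[-125/64,-31/16,-15/8,-7/4,-3/2,-1,0]  → -2001/1024
G_13 [rrbrrrrbrbbbr]  L=[-2,-63/32,-251/128,-501/256,-1001/512]  R=[-2001/1024,-125/64,-31/16,-15/8,-7/4,-3/2,-1,0]  → -4003/2048

-4003/2048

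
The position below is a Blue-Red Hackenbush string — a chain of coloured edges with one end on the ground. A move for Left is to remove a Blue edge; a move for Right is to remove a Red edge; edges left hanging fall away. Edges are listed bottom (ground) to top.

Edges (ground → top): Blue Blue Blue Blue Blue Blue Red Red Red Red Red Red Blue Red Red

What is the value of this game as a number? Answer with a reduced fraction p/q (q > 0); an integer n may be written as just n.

2569/512

edge 1 of 15 (Blue): { 0 | (no moves) } gives 1
edge 2 of 15 (Blue): { 0; 1 | (no moves) } gives 2
edge 3 of 15 (Blue): { 0; 1; 2 | (no moves) } gives 3
edge 4 of 15 (Blue): { 0; 1; 2; 3 | (no moves) } gives 4
edge 5 of 15 (Blue): { 0; 1; 2; 3; 4 | (no moves) } gives 5
edge 6 of 15 (Blue): { 0; 1; 2; 3; 4; 5 | (no moves) } gives 6
edge 7 of 15 (Red): { 0; 1; 2; 3; 4; 5 | 6 } gives 11/2
edge 8 of 15 (Red): { 0; 1; 2; 3; 4; 5 | 11/2; 6 } gives 21/4
edge 9 of 15 (Red): { 0; 1; 2; 3; 4; 5 | 21/4; 11/2; 6 } gives 41/8
edge 10 of 15 (Red): { 0; 1; 2; 3; 4; 5 | 41/8; 21/4; 11/2; 6 } gives 81/16
edge 11 of 15 (Red): { 0; 1; 2; 3; 4; 5 | 81/16; 41/8; 21/4; 11/2; 6 } gives 161/32
edge 12 of 15 (Red): { 0; 1; 2; 3; 4; 5 | 161/32; 81/16; 41/8; 21/4; 11/2; 6 } gives 321/64
edge 13 of 15 (Blue): { 0; 1; 2; 3; 4; 5; 321/64 | 161/32; 81/16; 41/8; 21/4; 11/2; 6 } gives 643/128
edge 14 of 15 (Red): { 0; 1; 2; 3; 4; 5; 321/64 | 643/128; 161/32; 81/16; 41/8; 21/4; 11/2; 6 } gives 1285/256
edge 15 of 15 (Red): { 0; 1; 2; 3; 4; 5; 321/64 | 1285/256; 643/128; 161/32; 81/16; 41/8; 21/4; 11/2; 6 } gives 2569/512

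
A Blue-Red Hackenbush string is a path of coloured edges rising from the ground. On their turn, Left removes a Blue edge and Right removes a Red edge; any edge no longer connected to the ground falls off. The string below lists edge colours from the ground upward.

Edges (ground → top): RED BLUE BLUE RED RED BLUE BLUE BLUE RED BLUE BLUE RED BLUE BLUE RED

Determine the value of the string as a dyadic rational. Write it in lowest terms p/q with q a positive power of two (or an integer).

-6291/16384

R: Left { ∅ }, Right { 0 } so simplest -1
RB: Left { -1 }, Right { 0 } so simplest -1/2
RBB: Left { -1,-1/2 }, Right { 0 } so simplest -1/4
RBBR: Left { -1,-1/2 }, Right { -1/4,0 } so simplest -3/8
RBBRR: Left { -1,-1/2 }, Right { -3/8,-1/4,0 } so simplest -7/16
RBBRRB: Left { -1,-1/2,-7/16 }, Right { -3/8,-1/4,0 } so simplest -13/32
RBBRRBB: Left { -1,-1/2,-7/16,-13/32 }, Right { -3/8,-1/4,0 } so simplest -25/64
RBBRRBBB: Left { -1,-1/2,-7/16,-13/32,-25/64 }, Right { -3/8,-1/4,0 } so simplest -49/128
RBBRRBBBR: Left { -1,-1/2,-7/16,-13/32,-25/64 }, Right { -49/128,-3/8,-1/4,0 } so simplest -99/256
RBBRRBBBRB: Left { -1,-1/2,-7/16,-13/32,-25/64,-99/256 }, Right { -49/128,-3/8,-1/4,0 } so simplest -197/512
RBBRRBBBRBB: Left { -1,-1/2,-7/16,-13/32,-25/64,-99/256,-197/512 }, Right { -49/128,-3/8,-1/4,0 } so simplest -393/1024
RBBRRBBBRBBR: Left { -1,-1/2,-7/16,-13/32,-25/64,-99/256,-197/512 }, Right { -393/1024,-49/128,-3/8,-1/4,0 } so simplest -787/2048
RBBRRBBBRBBRB: Left { -1,-1/2,-7/16,-13/32,-25/64,-99/256,-197/512,-787/2048 }, Right { -393/1024,-49/128,-3/8,-1/4,0 } so simplest -1573/4096
RBBRRBBBRBBRBB: Left { -1,-1/2,-7/16,-13/32,-25/64,-99/256,-197/512,-787/2048,-1573/4096 }, Right { -393/1024,-49/128,-3/8,-1/4,0 } so simplest -3145/8192
RBBRRBBBRBBRBBR: Left { -1,-1/2,-7/16,-13/32,-25/64,-99/256,-197/512,-787/2048,-1573/4096 }, Right { -3145/8192,-393/1024,-49/128,-3/8,-1/4,0 } so simplest -6291/16384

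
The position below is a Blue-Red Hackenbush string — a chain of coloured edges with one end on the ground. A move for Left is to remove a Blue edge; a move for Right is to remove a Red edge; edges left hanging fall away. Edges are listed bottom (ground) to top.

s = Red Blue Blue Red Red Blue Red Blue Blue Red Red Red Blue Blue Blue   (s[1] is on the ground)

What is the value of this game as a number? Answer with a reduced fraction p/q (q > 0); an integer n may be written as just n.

-6769/16384

value_1 [R]  L=[·]  R=[0]  -> -1
value_2 [RB]  L=[-1]  R=[0]  -> -1/2
value_3 [RBB]  L=[-1,-1/2]  R=[0]  -> -1/4
value_4 [RBBR]  L=[-1,-1/2]  R=[-1/4,0]  -> -3/8
value_5 [RBBRR]  L=[-1,-1/2]  R=[-3/8,-1/4,0]  -> -7/16
value_6 [RBBRRB]  L=[-1,-1/2,-7/16]  R=[-3/8,-1/4,0]  -> -13/32
value_7 [RBBRRBR]  L=[-1,-1/2,-7/16]  R=[-13/32,-3/8,-1/4,0]  -> -27/64
value_8 [RBBRRBRB]  L=[-1,-1/2,-7/16,-27/64]  R=[-13/32,-3/8,-1/4,0]  -> -53/128
value_9 [RBBRRBRBB]  L=[-1,-1/2,-7/16,-27/64,-53/128]  R=[-13/32,-3/8,-1/4,0]  -> -105/256
value_10 [RBBRRBRBBR]  L=[-1,-1/2,-7/16,-27/64,-53/128]  R=[-105/256,-13/32,-3/8,-1/4,0]  -> -211/512
value_11 [RBBRRBRBBRR]  L=[-1,-1/2,-7/16,-27/64,-53/128]  R=[-211/512,-105/256,-13/32,-3/8,-1/4,0]  -> -423/1024
value_12 [RBBRRBRBBRRR]  L=[-1,-1/2,-7/16,-27/64,-53/128]  R=[-423/1024,-211/512,-105/256,-13/32,-3/8,-1/4,0]  -> -847/2048
value_13 [RBBRRBRBBRRRB]  L=[-1,-1/2,-7/16,-27/64,-53/128,-847/2048]  R=[-423/1024,-211/512,-105/256,-13/32,-3/8,-1/4,0]  -> -1693/4096
value_14 [RBBRRBRBBRRRBB]  L=[-1,-1/2,-7/16,-27/64,-53/128,-847/2048,-1693/4096]  R=[-423/1024,-211/512,-105/256,-13/32,-3/8,-1/4,0]  -> -3385/8192
value_15 [RBBRRBRBBRRRBBB]  L=[-1,-1/2,-7/16,-27/64,-53/128,-847/2048,-1693/4096,-3385/8192]  R=[-423/1024,-211/512,-105/256,-13/32,-3/8,-1/4,0]  -> -6769/16384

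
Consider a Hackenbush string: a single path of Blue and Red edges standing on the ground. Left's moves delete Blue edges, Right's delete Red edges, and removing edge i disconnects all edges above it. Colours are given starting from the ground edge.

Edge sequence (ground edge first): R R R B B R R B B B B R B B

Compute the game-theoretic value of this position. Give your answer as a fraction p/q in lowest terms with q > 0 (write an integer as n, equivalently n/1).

-4873/2048

Prefix values for R R R B B R R B B B B R B B via {L|R} + simplicity:
step 1: add R to get R; options L={ — } R={ 0 } so -1
step 2: add R to get RR; options L={ — } R={ -1,0 } so -2
step 3: add R to get RRR; options L={ — } R={ -2,-1,0 } so -3
step 4: add B to get RRRB; options L={ -3 } R={ -2,-1,0 } so -5/2
step 5: add B to get RRRBB; options L={ -3,-5/2 } R={ -2,-1,0 } so -9/4
step 6: add R to get RRRBBR; options L={ -3,-5/2 } R={ -9/4,-2,-1,0 } so -19/8
step 7: add R to get RRRBBRR; options L={ -3,-5/2 } R={ -19/8,-9/4,-2,-1,0 } so -39/16
step 8: add B to get RRRBBRRB; options L={ -3,-5/2,-39/16 } R={ -19/8,-9/4,-2,-1,0 } so -77/32
step 9: add B to get RRRBBRRBB; options L={ -3,-5/2,-39/16,-77/32 } R={ -19/8,-9/4,-2,-1,0 } so -153/64
step 10: add B to get RRRBBRRBBB; options L={ -3,-5/2,-39/16,-77/32,-153/64 } R={ -19/8,-9/4,-2,-1,0 } so -305/128
step 11: add B to get RRRBBRRBBBB; options L={ -3,-5/2,-39/16,-77/32,-153/64,-305/128 } R={ -19/8,-9/4,-2,-1,0 } so -609/256
step 12: add R to get RRRBBRRBBBBR; options L={ -3,-5/2,-39/16,-77/32,-153/64,-305/128 } R={ -609/256,-19/8,-9/4,-2,-1,0 } so -1219/512
step 13: add B to get RRRBBRRBBBBRB; options L={ -3,-5/2,-39/16,-77/32,-153/64,-305/128,-1219/512 } R={ -609/256,-19/8,-9/4,-2,-1,0 } so -2437/1024
step 14: add B to get RRRBBRRBBBBRBB; options L={ -3,-5/2,-39/16,-77/32,-153/64,-305/128,-1219/512,-2437/1024 } R={ -609/256,-19/8,-9/4,-2,-1,0 } so -4873/2048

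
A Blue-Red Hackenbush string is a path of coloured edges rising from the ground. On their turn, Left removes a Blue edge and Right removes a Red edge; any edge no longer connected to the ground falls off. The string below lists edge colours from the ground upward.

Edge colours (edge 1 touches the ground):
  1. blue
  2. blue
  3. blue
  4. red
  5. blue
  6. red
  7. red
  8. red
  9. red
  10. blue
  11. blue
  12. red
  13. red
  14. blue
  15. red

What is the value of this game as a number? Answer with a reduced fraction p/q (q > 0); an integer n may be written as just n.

Recurse on prefixes of the 15-edge string blue blue blue red blue red red red red blue blue red red blue red:
step 1: add blue to get b; options L={ 0 } R={ none } → 1
step 2: add blue to get bb; options L={ 0, 1 } R={ none } → 2
step 3: add blue to get bbb; options L={ 0, 1, 2 } R={ none } → 3
step 4: add red to get bbbr; options L={ 0, 1, 2 } R={ 3 } → 5/2
step 5: add blue to get bbbrb; options L={ 0, 1, 2, 5/2 } R={ 3 } → 11/4
step 6: add red to get bbbrbr; options L={ 0, 1, 2, 5/2 } R={ 11/4, 3 } → 21/8
step 7: add red to get bbbrbrr; options L={ 0, 1, 2, 5/2 } R={ 21/8, 11/4, 3 } → 41/16
step 8: add red to get bbbrbrrr; options L={ 0, 1, 2, 5/2 } R={ 41/16, 21/8, 11/4, 3 } → 81/32
step 9: add red to get bbbrbrrrr; options L={ 0, 1, 2, 5/2 } R={ 81/32, 41/16, 21/8, 11/4, 3 } → 161/64
step 10: add blue to get bbbrbrrrrb; options L={ 0, 1, 2, 5/2, 161/64 } R={ 81/32, 41/16, 21/8, 11/4, 3 } → 323/128
step 11: add blue to get bbbrbrrrrbb; options L={ 0, 1, 2, 5/2, 161/64, 323/128 } R={ 81/32, 41/16, 21/8, 11/4, 3 } → 647/256
step 12: add red to get bbbrbrrrrbbr; options L={ 0, 1, 2, 5/2, 161/64, 323/128 } R={ 647/256, 81/32, 41/16, 21/8, 11/4, 3 } → 1293/512
step 13: add red to get bbbrbrrrrbbrr; options L={ 0, 1, 2, 5/2, 161/64, 323/128 } R={ 1293/512, 647/256, 81/32, 41/16, 21/8, 11/4, 3 } → 2585/1024
step 14: add blue to get bbbrbrrrrbbrrb; options L={ 0, 1, 2, 5/2, 161/64, 323/128, 2585/1024 } R={ 1293/512, 647/256, 81/32, 41/16, 21/8, 11/4, 3 } → 5171/2048
step 15: add red to get bbbrbrrrrbbrrbr; options L={ 0, 1, 2, 5/2, 161/64, 323/128, 2585/1024 } R={ 5171/2048, 1293/512, 647/256, 81/32, 41/16, 21/8, 11/4, 3 } → 10341/4096

10341/4096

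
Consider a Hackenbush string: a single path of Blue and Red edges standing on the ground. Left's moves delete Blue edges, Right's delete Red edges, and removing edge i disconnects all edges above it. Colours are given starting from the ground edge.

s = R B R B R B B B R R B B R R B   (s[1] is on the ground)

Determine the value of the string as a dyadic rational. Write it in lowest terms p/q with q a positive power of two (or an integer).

-10445/16384

Recurse on prefixes of the 15-edge string R B R B R B B B R R B B R R B:
v(R) = { — | 0 } ⇒ -1
v(RB) = { -1 | 0 } ⇒ -1/2
v(RBR) = { -1 | -1/2, 0 } ⇒ -3/4
v(RBRB) = { -1, -3/4 | -1/2, 0 } ⇒ -5/8
v(RBRBR) = { -1, -3/4 | -5/8, -1/2, 0 } ⇒ -11/16
v(RBRBRB) = { -1, -3/4, -11/16 | -5/8, -1/2, 0 } ⇒ -21/32
v(RBRBRBB) = { -1, -3/4, -11/16, -21/32 | -5/8, -1/2, 0 } ⇒ -41/64
v(RBRBRBBB) = { -1, -3/4, -11/16, -21/32, -41/64 | -5/8, -1/2, 0 } ⇒ -81/128
v(RBRBRBBBR) = { -1, -3/4, -11/16, -21/32, -41/64 | -81/128, -5/8, -1/2, 0 } ⇒ -163/256
v(RBRBRBBBRR) = { -1, -3/4, -11/16, -21/32, -41/64 | -163/256, -81/128, -5/8, -1/2, 0 } ⇒ -327/512
v(RBRBRBBBRRB) = { -1, -3/4, -11/16, -21/32, -41/64, -327/512 | -163/256, -81/128, -5/8, -1/2, 0 } ⇒ -653/1024
v(RBRBRBBBRRBB) = { -1, -3/4, -11/16, -21/32, -41/64, -327/512, -653/1024 | -163/256, -81/128, -5/8, -1/2, 0 } ⇒ -1305/2048
v(RBRBRBBBRRBBR) = { -1, -3/4, -11/16, -21/32, -41/64, -327/512, -653/1024 | -1305/2048, -163/256, -81/128, -5/8, -1/2, 0 } ⇒ -2611/4096
v(RBRBRBBBRRBBRR) = { -1, -3/4, -11/16, -21/32, -41/64, -327/512, -653/1024 | -2611/4096, -1305/2048, -163/256, -81/128, -5/8, -1/2, 0 } ⇒ -5223/8192
v(RBRBRBBBRRBBRRB) = { -1, -3/4, -11/16, -21/32, -41/64, -327/512, -653/1024, -5223/8192 | -2611/4096, -1305/2048, -163/256, -81/128, -5/8, -1/2, 0 } ⇒ -10445/16384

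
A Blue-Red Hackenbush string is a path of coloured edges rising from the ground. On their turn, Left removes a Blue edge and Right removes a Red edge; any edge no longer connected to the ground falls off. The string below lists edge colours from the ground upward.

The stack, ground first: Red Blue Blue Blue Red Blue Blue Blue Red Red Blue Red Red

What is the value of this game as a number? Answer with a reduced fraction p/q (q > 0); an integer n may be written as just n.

Prefix values for Red Blue Blue Blue Red Blue Blue Blue Red Red Blue Red Red via {L|R} + simplicity:
value(R) = { none | 0 } => -1
value(RB) = { -1 | 0 } => -1/2
value(RBB) = { -1, -1/2 | 0 } => -1/4
value(RBBB) = { -1, -1/2, -1/4 | 0 } => -1/8
value(RBBBR) = { -1, -1/2, -1/4 | -1/8, 0 } => -3/16
value(RBBBRB) = { -1, -1/2, -1/4, -3/16 | -1/8, 0 } => -5/32
value(RBBBRBB) = { -1, -1/2, -1/4, -3/16, -5/32 | -1/8, 0 } => -9/64
value(RBBBRBBB) = { -1, -1/2, -1/4, -3/16, -5/32, -9/64 | -1/8, 0 } => -17/128
value(RBBBRBBBR) = { -1, -1/2, -1/4, -3/16, -5/32, -9/64 | -17/128, -1/8, 0 } => -35/256
value(RBBBRBBBRR) = { -1, -1/2, -1/4, -3/16, -5/32, -9/64 | -35/256, -17/128, -1/8, 0 } => -71/512
value(RBBBRBBBRRB) = { -1, -1/2, -1/4, -3/16, -5/32, -9/64, -71/512 | -35/256, -17/128, -1/8, 0 } => -141/1024
value(RBBBRBBBRRBR) = { -1, -1/2, -1/4, -3/16, -5/32, -9/64, -71/512 | -141/1024, -35/256, -17/128, -1/8, 0 } => -283/2048
value(RBBBRBBBRRBRR) = { -1, -1/2, -1/4, -3/16, -5/32, -9/64, -71/512 | -283/2048, -141/1024, -35/256, -17/128, -1/8, 0 } => -567/4096

-567/4096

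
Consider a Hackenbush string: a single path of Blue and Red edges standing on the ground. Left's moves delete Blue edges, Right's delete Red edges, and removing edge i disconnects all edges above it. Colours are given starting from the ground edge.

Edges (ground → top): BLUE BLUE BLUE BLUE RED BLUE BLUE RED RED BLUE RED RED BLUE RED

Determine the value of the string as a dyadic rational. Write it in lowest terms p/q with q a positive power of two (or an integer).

Recurse on prefixes of the 14-edge string BLUE BLUE BLUE BLUE RED BLUE BLUE RED RED BLUE RED RED BLUE RED:
step 1: add BLUE to get B; options L={ 0 } R={ — } gives 1
step 2: add BLUE to get BB; options L={ 0 1 } R={ — } gives 2
step 3: add BLUE to get BBB; options L={ 0 1 2 } R={ — } gives 3
step 4: add BLUE to get BBBB; options L={ 0 1 2 3 } R={ — } gives 4
step 5: add RED to get BBBBR; options L={ 0 1 2 3 } R={ 4 } gives 7/2
step 6: add BLUE to get BBBBRB; options L={ 0 1 2 3 7/2 } R={ 4 } gives 15/4
step 7: add BLUE to get BBBBRBB; options L={ 0 1 2 3 7/2 15/4 } R={ 4 } gives 31/8
step 8: add RED to get BBBBRBBR; options L={ 0 1 2 3 7/2 15/4 } R={ 31/8 4 } gives 61/16
step 9: add RED to get BBBBRBBRR; options L={ 0 1 2 3 7/2 15/4 } R={ 61/16 31/8 4 } gives 121/32
step 10: add BLUE to get BBBBRBBRRB; options L={ 0 1 2 3 7/2 15/4 121/32 } R={ 61/16 31/8 4 } gives 243/64
step 11: add RED to get BBBBRBBRRBR; options L={ 0 1 2 3 7/2 15/4 121/32 } R={ 243/64 61/16 31/8 4 } gives 485/128
step 12: add RED to get BBBBRBBRRBRR; options L={ 0 1 2 3 7/2 15/4 121/32 } R={ 485/128 243/64 61/16 31/8 4 } gives 969/256
step 13: add BLUE to get BBBBRBBRRBRRB; options L={ 0 1 2 3 7/2 15/4 121/32 969/256 } R={ 485/128 243/64 61/16 31/8 4 } gives 1939/512
step 14: add RED to get BBBBRBBRRBRRBR; options L={ 0 1 2 3 7/2 15/4 121/32 969/256 } R={ 1939/512 485/128 243/64 61/16 31/8 4 } gives 3877/1024

3877/1024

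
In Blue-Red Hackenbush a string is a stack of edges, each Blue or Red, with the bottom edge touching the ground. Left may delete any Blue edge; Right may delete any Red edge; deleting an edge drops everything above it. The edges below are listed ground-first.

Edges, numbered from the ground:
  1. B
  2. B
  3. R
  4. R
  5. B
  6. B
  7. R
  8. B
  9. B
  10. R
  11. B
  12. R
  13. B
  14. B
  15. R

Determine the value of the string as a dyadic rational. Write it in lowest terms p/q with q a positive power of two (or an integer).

step 1: add B to get B; options L={ 0 } R={ none } -> 1
step 2: add B to get BB; options L={ 0; 1 } R={ none } -> 2
step 3: add R to get BBR; options L={ 0; 1 } R={ 2 } -> 3/2
step 4: add R to get BBRR; options L={ 0; 1 } R={ 3/2; 2 } -> 5/4
step 5: add B to get BBRRB; options L={ 0; 1; 5/4 } R={ 3/2; 2 } -> 11/8
step 6: add B to get BBRRBB; options L={ 0; 1; 5/4; 11/8 } R={ 3/2; 2 } -> 23/16
step 7: add R to get BBRRBBR; options L={ 0; 1; 5/4; 11/8 } R={ 23/16; 3/2; 2 } -> 45/32
step 8: add B to get BBRRBBRB; options L={ 0; 1; 5/4; 11/8; 45/32 } R={ 23/16; 3/2; 2 } -> 91/64
step 9: add B to get BBRRBBRBB; options L={ 0; 1; 5/4; 11/8; 45/32; 91/64 } R={ 23/16; 3/2; 2 } -> 183/128
step 10: add R to get BBRRBBRBBR; options L={ 0; 1; 5/4; 11/8; 45/32; 91/64 } R={ 183/128; 23/16; 3/2; 2 } -> 365/256
step 11: add B to get BBRRBBRBBRB; options L={ 0; 1; 5/4; 11/8; 45/32; 91/64; 365/256 } R={ 183/128; 23/16; 3/2; 2 } -> 731/512
step 12: add R to get BBRRBBRBBRBR; options L={ 0; 1; 5/4; 11/8; 45/32; 91/64; 365/256 } R={ 731/512; 183/128; 23/16; 3/2; 2 } -> 1461/1024
step 13: add B to get BBRRBBRBBRBRB; options L={ 0; 1; 5/4; 11/8; 45/32; 91/64; 365/256; 1461/1024 } R={ 731/512; 183/128; 23/16; 3/2; 2 } -> 2923/2048
step 14: add B to get BBRRBBRBBRBRBB; options L={ 0; 1; 5/4; 11/8; 45/32; 91/64; 365/256; 1461/1024; 2923/2048 } R={ 731/512; 183/128; 23/16; 3/2; 2 } -> 5847/4096
step 15: add R to get BBRRBBRBBRBRBBR; options L={ 0; 1; 5/4; 11/8; 45/32; 91/64; 365/256; 1461/1024; 2923/2048 } R={ 5847/4096; 731/512; 183/128; 23/16; 3/2; 2 } -> 11693/8192

11693/8192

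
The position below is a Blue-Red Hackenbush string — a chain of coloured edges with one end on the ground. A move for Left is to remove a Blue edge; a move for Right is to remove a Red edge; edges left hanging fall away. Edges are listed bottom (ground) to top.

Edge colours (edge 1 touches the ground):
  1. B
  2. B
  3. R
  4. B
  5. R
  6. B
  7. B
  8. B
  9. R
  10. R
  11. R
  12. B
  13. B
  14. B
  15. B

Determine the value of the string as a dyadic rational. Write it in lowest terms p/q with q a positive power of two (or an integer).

14111/8192

B: Left { 0 }, Right { (no moves) } so simplest 1
BB: Left { 0; 1 }, Right { (no moves) } so simplest 2
BBR: Left { 0; 1 }, Right { 2 } so simplest 3/2
BBRB: Left { 0; 1; 3/2 }, Right { 2 } so simplest 7/4
BBRBR: Left { 0; 1; 3/2 }, Right { 7/4; 2 } so simplest 13/8
BBRBRB: Left { 0; 1; 3/2; 13/8 }, Right { 7/4; 2 } so simplest 27/16
BBRBRBB: Left { 0; 1; 3/2; 13/8; 27/16 }, Right { 7/4; 2 } so simplest 55/32
BBRBRBBB: Left { 0; 1; 3/2; 13/8; 27/16; 55/32 }, Right { 7/4; 2 } so simplest 111/64
BBRBRBBBR: Left { 0; 1; 3/2; 13/8; 27/16; 55/32 }, Right { 111/64; 7/4; 2 } so simplest 221/128
BBRBRBBBRR: Left { 0; 1; 3/2; 13/8; 27/16; 55/32 }, Right { 221/128; 111/64; 7/4; 2 } so simplest 441/256
BBRBRBBBRRR: Left { 0; 1; 3/2; 13/8; 27/16; 55/32 }, Right { 441/256; 221/128; 111/64; 7/4; 2 } so simplest 881/512
BBRBRBBBRRRB: Left { 0; 1; 3/2; 13/8; 27/16; 55/32; 881/512 }, Right { 441/256; 221/128; 111/64; 7/4; 2 } so simplest 1763/1024
BBRBRBBBRRRBB: Left { 0; 1; 3/2; 13/8; 27/16; 55/32; 881/512; 1763/1024 }, Right { 441/256; 221/128; 111/64; 7/4; 2 } so simplest 3527/2048
BBRBRBBBRRRBBB: Left { 0; 1; 3/2; 13/8; 27/16; 55/32; 881/512; 1763/1024; 3527/2048 }, Right { 441/256; 221/128; 111/64; 7/4; 2 } so simplest 7055/4096
BBRBRBBBRRRBBBB: Left { 0; 1; 3/2; 13/8; 27/16; 55/32; 881/512; 1763/1024; 3527/2048; 7055/4096 }, Right { 441/256; 221/128; 111/64; 7/4; 2 } so simplest 14111/8192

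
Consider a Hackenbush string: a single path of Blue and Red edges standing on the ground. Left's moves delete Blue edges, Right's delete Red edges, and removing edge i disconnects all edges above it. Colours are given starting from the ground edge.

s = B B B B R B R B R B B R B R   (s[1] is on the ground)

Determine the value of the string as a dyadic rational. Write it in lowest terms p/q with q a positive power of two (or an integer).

3765/1024

1 of 14 · B · max L 0 · min R +∞ so 1
2 of 14 · BB · max L 1 · min R +∞ so 2
3 of 14 · BBB · max L 2 · min R +∞ so 3
4 of 14 · BBBB · max L 3 · min R +∞ so 4
5 of 14 · BBBBR · max L 3 · min R 4 so 7/2
6 of 14 · BBBBRB · max L 7/2 · min R 4 so 15/4
7 of 14 · BBBBRBR · max L 7/2 · min R 15/4 so 29/8
8 of 14 · BBBBRBRB · max L 29/8 · min R 15/4 so 59/16
9 of 14 · BBBBRBRBR · max L 29/8 · min R 59/16 so 117/32
10 of 14 · BBBBRBRBRB · max L 117/32 · min R 59/16 so 235/64
11 of 14 · BBBBRBRBRBB · max L 235/64 · min R 59/16 so 471/128
12 of 14 · BBBBRBRBRBBR · max L 235/64 · min R 471/128 so 941/256
13 of 14 · BBBBRBRBRBBRB · max L 941/256 · min R 471/128 so 1883/512
14 of 14 · BBBBRBRBRBBRBR · max L 941/256 · min R 1883/512 so 3765/1024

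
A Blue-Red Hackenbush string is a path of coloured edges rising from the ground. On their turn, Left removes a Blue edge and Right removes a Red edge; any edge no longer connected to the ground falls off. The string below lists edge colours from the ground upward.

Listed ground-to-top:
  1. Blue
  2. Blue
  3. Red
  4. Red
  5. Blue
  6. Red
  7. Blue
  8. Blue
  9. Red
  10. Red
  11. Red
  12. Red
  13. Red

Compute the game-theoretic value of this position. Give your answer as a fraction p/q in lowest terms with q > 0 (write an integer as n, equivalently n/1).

step 1: add Blue to get B; options L={ 0 } R={ · } gives 1
step 2: add Blue to get BB; options L={ 0 1 } R={ · } gives 2
step 3: add Red to get BBR; options L={ 0 1 } R={ 2 } gives 3/2
step 4: add Red to get BBRR; options L={ 0 1 } R={ 3/2 2 } gives 5/4
step 5: add Blue to get BBRRB; options L={ 0 1 5/4 } R={ 3/2 2 } gives 11/8
step 6: add Red to get BBRRBR; options L={ 0 1 5/4 } R={ 11/8 3/2 2 } gives 21/16
step 7: add Blue to get BBRRBRB; options L={ 0 1 5/4 21/16 } R={ 11/8 3/2 2 } gives 43/32
step 8: add Blue to get BBRRBRBB; options L={ 0 1 5/4 21/16 43/32 } R={ 11/8 3/2 2 } gives 87/64
step 9: add Red to get BBRRBRBBR; options L={ 0 1 5/4 21/16 43/32 } R={ 87/64 11/8 3/2 2 } gives 173/128
step 10: add Red to get BBRRBRBBRR; options L={ 0 1 5/4 21/16 43/32 } R={ 173/128 87/64 11/8 3/2 2 } gives 345/256
step 11: add Red to get BBRRBRBBRRR; options L={ 0 1 5/4 21/16 43/32 } R={ 345/256 173/128 87/64 11/8 3/2 2 } gives 689/512
step 12: add Red to get BBRRBRBBRRRR; options L={ 0 1 5/4 21/16 43/32 } R={ 689/512 345/256 173/128 87/64 11/8 3/2 2 } gives 1377/1024
step 13: add Red to get BBRRBRBBRRRRR; options L={ 0 1 5/4 21/16 43/32 } R={ 1377/1024 689/512 345/256 173/128 87/64 11/8 3/2 2 } gives 2753/2048

2753/2048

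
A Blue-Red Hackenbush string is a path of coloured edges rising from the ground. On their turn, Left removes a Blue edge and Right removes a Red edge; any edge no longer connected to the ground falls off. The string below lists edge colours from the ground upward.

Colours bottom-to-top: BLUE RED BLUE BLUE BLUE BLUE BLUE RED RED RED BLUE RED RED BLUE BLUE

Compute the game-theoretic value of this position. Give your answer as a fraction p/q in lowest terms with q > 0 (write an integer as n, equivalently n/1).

15911/16384

Recurse on prefixes of the 15-edge string BLUE RED BLUE BLUE BLUE BLUE BLUE RED RED RED BLUE RED RED BLUE BLUE:
g(B) = { 0 | — } → 1
g(BR) = { 0 | 1 } → 1/2
g(BRB) = { 0, 1/2 | 1 } → 3/4
g(BRBB) = { 0, 1/2, 3/4 | 1 } → 7/8
g(BRBBB) = { 0, 1/2, 3/4, 7/8 | 1 } → 15/16
g(BRBBBB) = { 0, 1/2, 3/4, 7/8, 15/16 | 1 } → 31/32
g(BRBBBBB) = { 0, 1/2, 3/4, 7/8, 15/16, 31/32 | 1 } → 63/64
g(BRBBBBBR) = { 0, 1/2, 3/4, 7/8, 15/16, 31/32 | 63/64, 1 } → 125/128
g(BRBBBBBRR) = { 0, 1/2, 3/4, 7/8, 15/16, 31/32 | 125/128, 63/64, 1 } → 249/256
g(BRBBBBBRRR) = { 0, 1/2, 3/4, 7/8, 15/16, 31/32 | 249/256, 125/128, 63/64, 1 } → 497/512
g(BRBBBBBRRRB) = { 0, 1/2, 3/4, 7/8, 15/16, 31/32, 497/512 | 249/256, 125/128, 63/64, 1 } → 995/1024
g(BRBBBBBRRRBR) = { 0, 1/2, 3/4, 7/8, 15/16, 31/32, 497/512 | 995/1024, 249/256, 125/128, 63/64, 1 } → 1989/2048
g(BRBBBBBRRRBRR) = { 0, 1/2, 3/4, 7/8, 15/16, 31/32, 497/512 | 1989/2048, 995/1024, 249/256, 125/128, 63/64, 1 } → 3977/4096
g(BRBBBBBRRRBRRB) = { 0, 1/2, 3/4, 7/8, 15/16, 31/32, 497/512, 3977/4096 | 1989/2048, 995/1024, 249/256, 125/128, 63/64, 1 } → 7955/8192
g(BRBBBBBRRRBRRBB) = { 0, 1/2, 3/4, 7/8, 15/16, 31/32, 497/512, 3977/4096, 7955/8192 | 1989/2048, 995/1024, 249/256, 125/128, 63/64, 1 } → 15911/16384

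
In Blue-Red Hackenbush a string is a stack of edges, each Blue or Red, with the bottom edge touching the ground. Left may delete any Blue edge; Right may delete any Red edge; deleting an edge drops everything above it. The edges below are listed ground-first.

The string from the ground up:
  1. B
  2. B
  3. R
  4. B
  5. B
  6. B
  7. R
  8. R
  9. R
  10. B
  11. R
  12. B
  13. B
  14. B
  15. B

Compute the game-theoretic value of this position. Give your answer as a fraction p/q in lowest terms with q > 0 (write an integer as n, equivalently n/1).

15455/8192

Recurse on prefixes of the 15-edge string B B R B B B R R R B R B B B B:
edge 1 of 15 (B): { 0 | — } = 1
edge 2 of 15 (B): { 0 1 | — } = 2
edge 3 of 15 (R): { 0 1 | 2 } = 3/2
edge 4 of 15 (B): { 0 1 3/2 | 2 } = 7/4
edge 5 of 15 (B): { 0 1 3/2 7/4 | 2 } = 15/8
edge 6 of 15 (B): { 0 1 3/2 7/4 15/8 | 2 } = 31/16
edge 7 of 15 (R): { 0 1 3/2 7/4 15/8 | 31/16 2 } = 61/32
edge 8 of 15 (R): { 0 1 3/2 7/4 15/8 | 61/32 31/16 2 } = 121/64
edge 9 of 15 (R): { 0 1 3/2 7/4 15/8 | 121/64 61/32 31/16 2 } = 241/128
edge 10 of 15 (B): { 0 1 3/2 7/4 15/8 241/128 | 121/64 61/32 31/16 2 } = 483/256
edge 11 of 15 (R): { 0 1 3/2 7/4 15/8 241/128 | 483/256 121/64 61/32 31/16 2 } = 965/512
edge 12 of 15 (B): { 0 1 3/2 7/4 15/8 241/128 965/512 | 483/256 121/64 61/32 31/16 2 } = 1931/1024
edge 13 of 15 (B): { 0 1 3/2 7/4 15/8 241/128 965/512 1931/1024 | 483/256 121/64 61/32 31/16 2 } = 3863/2048
edge 14 of 15 (B): { 0 1 3/2 7/4 15/8 241/128 965/512 1931/1024 3863/2048 | 483/256 121/64 61/32 31/16 2 } = 7727/4096
edge 15 of 15 (B): { 0 1 3/2 7/4 15/8 241/128 965/512 1931/1024 3863/2048 7727/4096 | 483/256 121/64 61/32 31/16 2 } = 15455/8192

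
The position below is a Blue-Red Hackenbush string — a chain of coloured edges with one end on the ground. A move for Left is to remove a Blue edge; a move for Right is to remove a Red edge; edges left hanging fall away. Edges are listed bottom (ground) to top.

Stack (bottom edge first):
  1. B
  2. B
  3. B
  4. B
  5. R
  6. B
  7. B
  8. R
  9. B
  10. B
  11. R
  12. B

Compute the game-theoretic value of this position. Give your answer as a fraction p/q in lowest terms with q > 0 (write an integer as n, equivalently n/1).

step 1: add B to get B; options L={ 0 } R={ none } ⇒ 1
step 2: add B to get BB; options L={ 0,1 } R={ none } ⇒ 2
step 3: add B to get BBB; options L={ 0,1,2 } R={ none } ⇒ 3
step 4: add B to get BBBB; options L={ 0,1,2,3 } R={ none } ⇒ 4
step 5: add R to get BBBBR; options L={ 0,1,2,3 } R={ 4 } ⇒ 7/2
step 6: add B to get BBBBRB; options L={ 0,1,2,3,7/2 } R={ 4 } ⇒ 15/4
step 7: add B to get BBBBRBB; options L={ 0,1,2,3,7/2,15/4 } R={ 4 } ⇒ 31/8
step 8: add R to get BBBBRBBR; options L={ 0,1,2,3,7/2,15/4 } R={ 31/8,4 } ⇒ 61/16
step 9: add B to get BBBBRBBRB; options L={ 0,1,2,3,7/2,15/4,61/16 } R={ 31/8,4 } ⇒ 123/32
step 10: add B to get BBBBRBBRBB; options L={ 0,1,2,3,7/2,15/4,61/16,123/32 } R={ 31/8,4 } ⇒ 247/64
step 11: add R to get BBBBRBBRBBR; options L={ 0,1,2,3,7/2,15/4,61/16,123/32 } R={ 247/64,31/8,4 } ⇒ 493/128
step 12: add B to get BBBBRBBRBBRB; options L={ 0,1,2,3,7/2,15/4,61/16,123/32,493/128 } R={ 247/64,31/8,4 } ⇒ 987/256

987/256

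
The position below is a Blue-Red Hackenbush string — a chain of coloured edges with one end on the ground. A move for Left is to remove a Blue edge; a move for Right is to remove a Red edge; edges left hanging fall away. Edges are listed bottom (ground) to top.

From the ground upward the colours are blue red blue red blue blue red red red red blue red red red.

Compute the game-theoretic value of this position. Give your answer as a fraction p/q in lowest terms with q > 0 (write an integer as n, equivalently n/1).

val(b) = { 0 | (no moves) } -> 1
val(br) = { 0 | 1 } -> 1/2
val(brb) = { 0, 1/2 | 1 } -> 3/4
val(brbr) = { 0, 1/2 | 3/4, 1 } -> 5/8
val(brbrb) = { 0, 1/2, 5/8 | 3/4, 1 } -> 11/16
val(brbrbb) = { 0, 1/2, 5/8, 11/16 | 3/4, 1 } -> 23/32
val(brbrbbr) = { 0, 1/2, 5/8, 11/16 | 23/32, 3/4, 1 } -> 45/64
val(brbrbbrr) = { 0, 1/2, 5/8, 11/16 | 45/64, 23/32, 3/4, 1 } -> 89/128
val(brbrbbrrr) = { 0, 1/2, 5/8, 11/16 | 89/128, 45/64, 23/32, 3/4, 1 } -> 177/256
val(brbrbbrrrr) = { 0, 1/2, 5/8, 11/16 | 177/256, 89/128, 45/64, 23/32, 3/4, 1 } -> 353/512
val(brbrbbrrrrb) = { 0, 1/2, 5/8, 11/16, 353/512 | 177/256, 89/128, 45/64, 23/32, 3/4, 1 } -> 707/1024
val(brbrbbrrrrbr) = { 0, 1/2, 5/8, 11/16, 353/512 | 707/1024, 177/256, 89/128, 45/64, 23/32, 3/4, 1 } -> 1413/2048
val(brbrbbrrrrbrr) = { 0, 1/2, 5/8, 11/16, 353/512 | 1413/2048, 707/1024, 177/256, 89/128, 45/64, 23/32, 3/4, 1 } -> 2825/4096
val(brbrbbrrrrbrrr) = { 0, 1/2, 5/8, 11/16, 353/512 | 2825/4096, 1413/2048, 707/1024, 177/256, 89/128, 45/64, 23/32, 3/4, 1 } -> 5649/8192

5649/8192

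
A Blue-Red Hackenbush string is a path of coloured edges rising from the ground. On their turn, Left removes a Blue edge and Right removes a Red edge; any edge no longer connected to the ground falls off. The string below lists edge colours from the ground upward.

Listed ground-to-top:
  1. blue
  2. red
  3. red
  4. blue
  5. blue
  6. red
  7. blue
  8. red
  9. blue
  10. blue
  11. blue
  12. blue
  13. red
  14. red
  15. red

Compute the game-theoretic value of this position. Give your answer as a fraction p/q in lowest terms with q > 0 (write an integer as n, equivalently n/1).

6897/16384

Build value(s[:k]) for k = 1..15, string s = blue red red blue blue red blue red blue blue blue blue red red red.
value(b) = { 0 | ∅ } — 1
value(br) = { 0 | 1 } — 1/2
value(brr) = { 0 | 1/2 1 } — 1/4
value(brrb) = { 0 1/4 | 1/2 1 } — 3/8
value(brrbb) = { 0 1/4 3/8 | 1/2 1 } — 7/16
value(brrbbr) = { 0 1/4 3/8 | 7/16 1/2 1 } — 13/32
value(brrbbrb) = { 0 1/4 3/8 13/32 | 7/16 1/2 1 } — 27/64
value(brrbbrbr) = { 0 1/4 3/8 13/32 | 27/64 7/16 1/2 1 } — 53/128
value(brrbbrbrb) = { 0 1/4 3/8 13/32 53/128 | 27/64 7/16 1/2 1 } — 107/256
value(brrbbrbrbb) = { 0 1/4 3/8 13/32 53/128 107/256 | 27/64 7/16 1/2 1 } — 215/512
value(brrbbrbrbbb) = { 0 1/4 3/8 13/32 53/128 107/256 215/512 | 27/64 7/16 1/2 1 } — 431/1024
value(brrbbrbrbbbb) = { 0 1/4 3/8 13/32 53/128 107/256 215/512 431/1024 | 27/64 7/16 1/2 1 } — 863/2048
value(brrbbrbrbbbbr) = { 0 1/4 3/8 13/32 53/128 107/256 215/512 431/1024 | 863/2048 27/64 7/16 1/2 1 } — 1725/4096
value(brrbbrbrbbbbrr) = { 0 1/4 3/8 13/32 53/128 107/256 215/512 431/1024 | 1725/4096 863/2048 27/64 7/16 1/2 1 } — 3449/8192
value(brrbbrbrbbbbrrr) = { 0 1/4 3/8 13/32 53/128 107/256 215/512 431/1024 | 3449/8192 1725/4096 863/2048 27/64 7/16 1/2 1 } — 6897/16384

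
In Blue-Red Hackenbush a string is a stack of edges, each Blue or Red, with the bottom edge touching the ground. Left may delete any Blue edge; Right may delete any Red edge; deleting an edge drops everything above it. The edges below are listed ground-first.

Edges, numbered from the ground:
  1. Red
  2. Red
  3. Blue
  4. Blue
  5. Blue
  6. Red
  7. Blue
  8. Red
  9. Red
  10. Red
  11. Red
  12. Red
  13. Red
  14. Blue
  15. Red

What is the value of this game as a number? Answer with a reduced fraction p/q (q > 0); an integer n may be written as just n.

Prefix values for Red Red Blue Blue Blue Red Blue Red Red Red Red Red Red Blue Red via {L|R} + simplicity:
R: Left { (no moves) }, Right { 0 } ⇒ simplest -1
RR: Left { (no moves) }, Right { -1; 0 } ⇒ simplest -2
RRB: Left { -2 }, Right { -1; 0 } ⇒ simplest -3/2
RRBB: Left { -2; -3/2 }, Right { -1; 0 } ⇒ simplest -5/4
RRBBB: Left { -2; -3/2; -5/4 }, Right { -1; 0 } ⇒ simplest -9/8
RRBBBR: Left { -2; -3/2; -5/4 }, Right { -9/8; -1; 0 } ⇒ simplest -19/16
RRBBBRB: Left { -2; -3/2; -5/4; -19/16 }, Right { -9/8; -1; 0 } ⇒ simplest -37/32
RRBBBRBR: Left { -2; -3/2; -5/4; -19/16 }, Right { -37/32; -9/8; -1; 0 } ⇒ simplest -75/64
RRBBBRBRR: Left { -2; -3/2; -5/4; -19/16 }, Right { -75/64; -37/32; -9/8; -1; 0 } ⇒ simplest -151/128
RRBBBRBRRR: Left { -2; -3/2; -5/4; -19/16 }, Right { -151/128; -75/64; -37/32; -9/8; -1; 0 } ⇒ simplest -303/256
RRBBBRBRRRR: Left { -2; -3/2; -5/4; -19/16 }, Right { -303/256; -151/128; -75/64; -37/32; -9/8; -1; 0 } ⇒ simplest -607/512
RRBBBRBRRRRR: Left { -2; -3/2; -5/4; -19/16 }, Right { -607/512; -303/256; -151/128; -75/64; -37/32; -9/8; -1; 0 } ⇒ simplest -1215/1024
RRBBBRBRRRRRR: Left { -2; -3/2; -5/4; -19/16 }, Right { -1215/1024; -607/512; -303/256; -151/128; -75/64; -37/32; -9/8; -1; 0 } ⇒ simplest -2431/2048
RRBBBRBRRRRRRB: Left { -2; -3/2; -5/4; -19/16; -2431/2048 }, Right { -1215/1024; -607/512; -303/256; -151/128; -75/64; -37/32; -9/8; -1; 0 } ⇒ simplest -4861/4096
RRBBBRBRRRRRRBR: Left { -2; -3/2; -5/4; -19/16; -2431/2048 }, Right { -4861/4096; -1215/1024; -607/512; -303/256; -151/128; -75/64; -37/32; -9/8; -1; 0 } ⇒ simplest -9723/8192

-9723/8192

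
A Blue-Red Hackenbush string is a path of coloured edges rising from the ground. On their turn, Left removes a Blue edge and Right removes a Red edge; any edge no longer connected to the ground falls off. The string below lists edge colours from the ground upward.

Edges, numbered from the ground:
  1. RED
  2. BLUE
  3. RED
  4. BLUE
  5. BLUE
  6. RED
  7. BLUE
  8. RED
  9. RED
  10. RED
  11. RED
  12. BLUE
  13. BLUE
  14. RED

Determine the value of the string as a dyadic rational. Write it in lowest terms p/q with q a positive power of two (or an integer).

-4851/8192

Recurse on prefixes of the 14-edge string RED BLUE RED BLUE BLUE RED BLUE RED RED RED RED BLUE BLUE RED:
R: Left { ∅ }, Right { 0 } gives simplest -1
RB: Left { -1 }, Right { 0 } gives simplest -1/2
RBR: Left { -1 }, Right { -1/2; 0 } gives simplest -3/4
RBRB: Left { -1; -3/4 }, Right { -1/2; 0 } gives simplest -5/8
RBRBB: Left { -1; -3/4; -5/8 }, Right { -1/2; 0 } gives simplest -9/16
RBRBBR: Left { -1; -3/4; -5/8 }, Right { -9/16; -1/2; 0 } gives simplest -19/32
RBRBBRB: Left { -1; -3/4; -5/8; -19/32 }, Right { -9/16; -1/2; 0 } gives simplest -37/64
RBRBBRBR: Left { -1; -3/4; -5/8; -19/32 }, Right { -37/64; -9/16; -1/2; 0 } gives simplest -75/128
RBRBBRBRR: Left { -1; -3/4; -5/8; -19/32 }, Right { -75/128; -37/64; -9/16; -1/2; 0 } gives simplest -151/256
RBRBBRBRRR: Left { -1; -3/4; -5/8; -19/32 }, Right { -151/256; -75/128; -37/64; -9/16; -1/2; 0 } gives simplest -303/512
RBRBBRBRRRR: Left { -1; -3/4; -5/8; -19/32 }, Right { -303/512; -151/256; -75/128; -37/64; -9/16; -1/2; 0 } gives simplest -607/1024
RBRBBRBRRRRB: Left { -1; -3/4; -5/8; -19/32; -607/1024 }, Right { -303/512; -151/256; -75/128; -37/64; -9/16; -1/2; 0 } gives simplest -1213/2048
RBRBBRBRRRRBB: Left { -1; -3/4; -5/8; -19/32; -607/1024; -1213/2048 }, Right { -303/512; -151/256; -75/128; -37/64; -9/16; -1/2; 0 } gives simplest -2425/4096
RBRBBRBRRRRBBR: Left { -1; -3/4; -5/8; -19/32; -607/1024; -1213/2048 }, Right { -2425/4096; -303/512; -151/256; -75/128; -37/64; -9/16; -1/2; 0 } gives simplest -4851/8192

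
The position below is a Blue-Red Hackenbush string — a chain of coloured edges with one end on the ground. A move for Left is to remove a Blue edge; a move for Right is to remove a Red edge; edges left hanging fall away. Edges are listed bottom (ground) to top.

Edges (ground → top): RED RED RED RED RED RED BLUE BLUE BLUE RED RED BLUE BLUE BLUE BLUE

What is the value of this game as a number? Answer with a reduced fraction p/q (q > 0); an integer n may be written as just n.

value_1 [R]  L=[—]  R=[0]  ⇒ -1
value_2 [RR]  L=[—]  R=[-1, 0]  ⇒ -2
value_3 [RRR]  L=[—]  R=[-2, -1, 0]  ⇒ -3
value_4 [RRRR]  L=[—]  R=[-3, -2, -1, 0]  ⇒ -4
value_5 [RRRRR]  L=[—]  R=[-4, -3, -2, -1, 0]  ⇒ -5
value_6 [RRRRRR]  L=[—]  R=[-5, -4, -3, -2, -1, 0]  ⇒ -6
value_7 [RRRRRRB]  L=[-6]  R=[-5, -4, -3, -2, -1, 0]  ⇒ -11/2
value_8 [RRRRRRBB]  L=[-6, -11/2]  R=[-5, -4, -3, -2, -1, 0]  ⇒ -21/4
value_9 [RRRRRRBBB]  L=[-6, -11/2, -21/4]  R=[-5, -4, -3, -2, -1, 0]  ⇒ -41/8
value_10 [RRRRRRBBBR]  L=[-6, -11/2, -21/4]  R=[-41/8, -5, -4, -3, -2, -1, 0]  ⇒ -83/16
value_11 [RRRRRRBBBRR]  L=[-6, -11/2, -21/4]  R=[-83/16, -41/8, -5, -4, -3, -2, -1, 0]  ⇒ -167/32
value_12 [RRRRRRBBBRRB]  L=[-6, -11/2, -21/4, -167/32]  R=[-83/16, -41/8, -5, -4, -3, -2, -1, 0]  ⇒ -333/64
value_13 [RRRRRRBBBRRBB]  L=[-6, -11/2, -21/4, -167/32, -333/64]  R=[-83/16, -41/8, -5, -4, -3, -2, -1, 0]  ⇒ -665/128
value_14 [RRRRRRBBBRRBBB]  L=[-6, -11/2, -21/4, -167/32, -333/64, -665/128]  R=[-83/16, -41/8, -5, -4, -3, -2, -1, 0]  ⇒ -1329/256
value_15 [RRRRRRBBBRRBBBB]  L=[-6, -11/2, -21/4, -167/32, -333/64, -665/128, -1329/256]  R=[-83/16, -41/8, -5, -4, -3, -2, -1, 0]  ⇒ -2657/512

-2657/512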